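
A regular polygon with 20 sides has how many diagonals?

The number of diagonals in an n-gon is n(n - 3)/2.
For n = 20: 20(20 - 3)/2 = 20 × 17 / 2 = 170.

170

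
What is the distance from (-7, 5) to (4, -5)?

The horizontal distance is |4 - -7| = 11 and the vertical distance is |-5 - 5| = 10.
By the Pythagorean theorem, d = sqrt(11^2 + 10^2) = sqrt(221).

sqrt(221)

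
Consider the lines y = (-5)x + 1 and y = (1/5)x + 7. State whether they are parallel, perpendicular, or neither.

Slope of line 1: m1 = -5
Slope of line 2: m2 = 1/5
m1 * m2 = (-5) * (1/5) = -1 = -1, so the lines are perpendicular.

Perpendicular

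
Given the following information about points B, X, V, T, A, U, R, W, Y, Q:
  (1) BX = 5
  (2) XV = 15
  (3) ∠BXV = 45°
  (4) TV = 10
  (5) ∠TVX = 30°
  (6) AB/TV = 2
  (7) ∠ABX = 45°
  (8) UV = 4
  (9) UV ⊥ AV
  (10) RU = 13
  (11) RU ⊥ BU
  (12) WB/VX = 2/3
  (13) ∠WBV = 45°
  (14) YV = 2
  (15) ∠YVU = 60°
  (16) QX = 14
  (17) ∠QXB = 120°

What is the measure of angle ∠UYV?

Step 1: By the law of cosines on triangle YVU: YU² = 2² + 4² − 2·2·4·cos(60°) = 12, so YU = 2·√3.
Step 2: By the inverse law of cosines on triangle UYV: cos(∠UYV) = ((2·√3)² + 2² − 4²) / (2·2·√3·2) = 0/13.86 = 0, so ∠UYV = 90°.

Therefore, the measure of angle ∠UYV = 90°.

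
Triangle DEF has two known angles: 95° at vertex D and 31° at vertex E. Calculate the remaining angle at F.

The interior angles sum to 180°: angle F = 180 - 95 - 31 = 54°.
The triangle is obtuse (angles 95°, 31°, 54°).

54 degrees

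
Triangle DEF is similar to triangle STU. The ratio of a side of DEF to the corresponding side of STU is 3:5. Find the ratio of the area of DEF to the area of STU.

The ratio of areas of similar triangles equals the square of the side ratio.
Side ratio = 3:5
Area ratio = (3/5)^2 = 9/25 = 9:25

9:25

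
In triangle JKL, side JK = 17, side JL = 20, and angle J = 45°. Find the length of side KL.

When two sides and the included angle are known, the law of cosines gives the third side.
c^2 = a^2 + b^2 - 2ab cos(C) generalizes the Pythagorean theorem to non-right triangles.
Here: KL^2 = 289 + 400 - 680*(sqrt(2)/2) = 689 - 340*sqrt(2)
KL = sqrt(689 - 340*sqrt(2))

sqrt(689 - 340*sqrt(2))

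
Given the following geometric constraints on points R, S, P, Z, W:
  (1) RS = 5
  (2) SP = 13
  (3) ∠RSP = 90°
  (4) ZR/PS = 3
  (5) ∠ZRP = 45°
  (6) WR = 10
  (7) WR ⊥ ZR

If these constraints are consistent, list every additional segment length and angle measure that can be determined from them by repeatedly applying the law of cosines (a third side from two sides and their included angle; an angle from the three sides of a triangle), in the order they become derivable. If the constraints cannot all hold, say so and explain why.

The constraints are consistent. Derivable facts, in order:
After 1 step:
- RP = √194
- ZW ≈ 40.26
After 2 steps:
- PZ ≈ 30.77
- ∠PRS = 68.96°
- ∠RPS = 21.04°
- ∠RWZ = 75.62°
- ∠RZW = 14.38°
After 3 steps:
- ∠PZR = 18.67°
- ∠RPZ = 116.33°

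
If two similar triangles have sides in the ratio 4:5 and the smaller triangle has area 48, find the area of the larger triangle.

The ratio of areas of similar triangles = (side ratio)^2.
Side ratio = 4:5, so area ratio = 16:25.
Area of the larger triangle / Area of the smaller triangle = 25/16
Area of the larger triangle = 48 * 25/16 = 75

75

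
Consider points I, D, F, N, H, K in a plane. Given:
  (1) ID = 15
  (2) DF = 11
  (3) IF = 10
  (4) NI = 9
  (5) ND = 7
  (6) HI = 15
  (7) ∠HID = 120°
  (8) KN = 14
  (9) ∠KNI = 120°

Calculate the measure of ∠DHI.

Step 1: By the law of cosines on triangle HID: HD² = 15² + 15² − 2·15·15·cos(120°) = 675, so HD = 15·√3.
Step 2: By the inverse law of cosines on triangle DHI: cos(∠DHI) = ((15·√3)² + 15² − 15²) / (2·15·√3·15) = 675/779.42 = 0.866, so ∠DHI = 30°.

Therefore, the measure of angle ∠DHI = 30°.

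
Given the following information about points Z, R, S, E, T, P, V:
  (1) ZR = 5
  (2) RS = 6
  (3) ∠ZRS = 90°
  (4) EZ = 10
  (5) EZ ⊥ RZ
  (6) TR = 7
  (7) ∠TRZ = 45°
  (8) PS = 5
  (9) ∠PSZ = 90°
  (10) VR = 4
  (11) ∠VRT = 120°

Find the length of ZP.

Step 1: By the law of cosines on triangle ZRS: ZS² = 5² + 6² − 2·5·6·cos(90°) = 61, so ZS = √61.
Step 2: By the law of cosines on triangle ZSP: ZP² = √61² + 5² − 2·√61·5·cos(90°) = 86, so ZP = √86.

Therefore, the length of ZP = √86.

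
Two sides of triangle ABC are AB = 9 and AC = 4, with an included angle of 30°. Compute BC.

Law of cosines: BC^2 = 9^2 + 4^2 - 2(9)(4)cos(30°) = 97 - 36*sqrt(3), so BC = sqrt(97 - 36*sqrt(3)).

sqrt(97 - 36*sqrt(3))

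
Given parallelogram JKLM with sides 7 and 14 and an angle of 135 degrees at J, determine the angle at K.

Consecutive angles are supplementary: angle K = 180 - 135 = 45 degrees.

45 degrees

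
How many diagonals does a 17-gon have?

Total line segments between 17 vertices = C(17,2) = 136.
Subtract the 17 sides: 136 - 17 = 119 diagonals.

119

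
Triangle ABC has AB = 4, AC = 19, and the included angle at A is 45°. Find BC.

When two sides and the included angle are known, the law of cosines gives the third side.
c^2 = a^2 + b^2 - 2ab cos(C) generalizes the Pythagorean theorem to non-right triangles.
Here: BC^2 = 16 + 361 - 152*(sqrt(2)/2) = 377 - 76*sqrt(2)
BC = sqrt(377 - 76*sqrt(2))

sqrt(377 - 76*sqrt(2))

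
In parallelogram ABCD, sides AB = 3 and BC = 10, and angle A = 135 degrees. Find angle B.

In a parallelogram, consecutive angles are supplementary (sum to 180°).
angle B = 180 - angle A
angle B = 180 - 135
angle B = 45 degrees

45 degrees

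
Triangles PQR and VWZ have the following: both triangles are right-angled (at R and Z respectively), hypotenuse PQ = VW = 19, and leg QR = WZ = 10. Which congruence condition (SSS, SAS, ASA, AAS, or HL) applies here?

Consider the given information: both triangles are right-angled (at R and Z respectively), hypotenuse PQ = VW = 19, and leg QR = WZ = 10
This is not SAS or AAS: SAS requires two sides and the included angle between them. AAS requires two angles and a non-included side.
The correct criterion is HL. The hypotenuse and one leg of two right triangles are equal (Hypotenuse-Leg).

HL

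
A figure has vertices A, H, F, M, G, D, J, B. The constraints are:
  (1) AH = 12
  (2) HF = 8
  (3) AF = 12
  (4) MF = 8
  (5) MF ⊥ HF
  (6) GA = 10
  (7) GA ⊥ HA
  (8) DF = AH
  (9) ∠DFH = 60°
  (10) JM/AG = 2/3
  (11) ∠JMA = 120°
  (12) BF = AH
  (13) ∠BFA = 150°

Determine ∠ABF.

From the given relations: BF = AH = 12.
Step 1: By the law of cosines on triangle BFA: BA² = 12² + 12² − 2·12·12·cos(150°) = 537.42, so BA ≈ 23.18.
Step 2: By the inverse law of cosines on triangle ABF: cos(∠ABF) = (23.18² + 12² − 12²) / (2·23.18·12) = 537.42/556.37 = 0.9659, so ∠ABF = 15°.

Therefore, the measure of angle ∠ABF = 15°.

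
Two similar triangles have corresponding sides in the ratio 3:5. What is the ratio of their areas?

Area scales with the square of linear dimensions. If every length is multiplied by 3/5, then the area is multiplied by (3/5)^2 = 9/25.
The area ratio is 9:25.

9:25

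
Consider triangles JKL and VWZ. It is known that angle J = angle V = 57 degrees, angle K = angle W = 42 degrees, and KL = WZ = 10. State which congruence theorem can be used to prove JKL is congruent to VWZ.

The given information provides:
angle J = angle V = 57 degrees, angle K = angle W = 42 degrees, and KL = WZ = 10
This matches the AAS congruence theorem.
Two pairs of corresponding angles and a non-included side are equal (Angle-Angle-Side).

AAS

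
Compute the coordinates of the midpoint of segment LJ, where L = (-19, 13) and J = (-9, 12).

The midpoint is the point halfway along the segment.
Move half the horizontal distance: -19 + (-9 - -19)/2 = -19 + 10/2 = -14
Move half the vertical distance: 13 + (12 - 13)/2 = 13 + -1/2 = 25/2
Midpoint = (-14, 25/2)

(-14, 25/2)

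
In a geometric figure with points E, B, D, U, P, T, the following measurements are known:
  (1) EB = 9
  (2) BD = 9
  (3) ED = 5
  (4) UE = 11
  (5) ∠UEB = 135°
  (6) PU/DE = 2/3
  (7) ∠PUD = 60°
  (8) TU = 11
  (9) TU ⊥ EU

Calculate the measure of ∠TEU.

Step 1: By the law of cosines on triangle EUT: ET² = 11² + 11² − 2·11·11·cos(90°) = 242, so ET = 11·√2.
Step 2: By the inverse law of cosines on triangle TEU: cos(∠TEU) = ((11·√2)² + 11² − 11²) / (2·11·√2·11) = 242/342.24 = 0.7071, so ∠TEU = 45°.

Therefore, the measure of angle ∠TEU = 45°.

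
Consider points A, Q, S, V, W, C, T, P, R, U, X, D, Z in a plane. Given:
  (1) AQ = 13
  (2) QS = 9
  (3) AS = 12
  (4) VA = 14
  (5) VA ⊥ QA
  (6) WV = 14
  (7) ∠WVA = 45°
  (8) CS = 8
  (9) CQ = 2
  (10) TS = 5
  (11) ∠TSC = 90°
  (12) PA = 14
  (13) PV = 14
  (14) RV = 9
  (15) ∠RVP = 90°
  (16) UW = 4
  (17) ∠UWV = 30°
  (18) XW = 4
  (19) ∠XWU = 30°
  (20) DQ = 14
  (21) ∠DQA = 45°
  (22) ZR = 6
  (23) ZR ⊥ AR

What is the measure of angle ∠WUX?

Step 1: By the law of cosines on triangle UWX: UX² = 4² + 4² − 2·4·4·cos(30°) = 4.29, so UX ≈ 2.07.
Step 2: By the inverse law of cosines on triangle WUX: cos(∠WUX) = (4² + 2.07² − 4²) / (2·4·2.07) = 4.29/16.56 = 0.2588, so ∠WUX = 75°.

Therefore, the measure of angle ∠WUX = 75°.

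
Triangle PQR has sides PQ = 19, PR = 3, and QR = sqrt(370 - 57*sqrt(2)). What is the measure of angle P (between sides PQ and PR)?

By the inverse law of cosines: cos(P) = (PQ² + PR² - QR²) / (2 × PQ × PR)
cos(P) = (19² + 3² - (sqrt(370 - 57*sqrt(2)))²) / (2 × 19 × 3)
cos(P) = (361 + 9 - (370 - 57*sqrt(2))) / 114
cos(P) = sqrt(2)/2
P = arccos(sqrt(2)/2) = 45°

45°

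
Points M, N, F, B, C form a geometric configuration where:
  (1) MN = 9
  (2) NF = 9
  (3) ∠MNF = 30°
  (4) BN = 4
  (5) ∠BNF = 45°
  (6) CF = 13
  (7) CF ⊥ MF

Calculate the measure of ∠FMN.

Step 1: By the law of cosines on triangle MNF: MF² = 9² + 9² − 2·9·9·cos(30°) = 21.7, so MF ≈ 4.66.
Step 2: By the inverse law of cosines on triangle FMN: cos(∠FMN) = (4.66² + 9² − 9²) / (2·4.66·9) = 21.7/83.86 = 0.2588, so ∠FMN = 75°.

Therefore, the measure of angle ∠FMN = 75°.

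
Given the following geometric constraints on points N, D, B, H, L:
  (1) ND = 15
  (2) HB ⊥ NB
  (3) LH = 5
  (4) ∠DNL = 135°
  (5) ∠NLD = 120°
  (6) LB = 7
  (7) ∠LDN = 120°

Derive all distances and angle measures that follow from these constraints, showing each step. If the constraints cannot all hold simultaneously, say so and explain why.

These constraints are not satisfiable: (4), (5) and (7) are the three interior angles of triangle DNL, which must sum to 180°, but 135° + 120° + 120° = 375°. No planar figure meets all of them, so nothing further can be derived.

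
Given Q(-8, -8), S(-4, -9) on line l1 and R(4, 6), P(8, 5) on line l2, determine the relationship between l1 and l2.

Slope of line 1: m1 = (-9 - -8)/(-4 - -8) = -1/4 = -1/4
Slope of line 2: m2 = (5 - 6)/(8 - 4) = -1/4 = -1/4
Two lines are parallel if and only if they have equal slopes (or both are vertical).
Here m1 = m2 = -1/4, confirming the lines are parallel.

Parallel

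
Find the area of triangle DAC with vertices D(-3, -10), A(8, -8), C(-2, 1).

Shoelace: Area = (1/2)|-3(-8-1) + 8(1--10) + -2(-10--8)| = (1/2)(119) = 119/2

119/2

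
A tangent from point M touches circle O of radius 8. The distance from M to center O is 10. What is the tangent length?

tangent = √(d² - r²) = √(10² - 8²) = √(100 - 64) = √36 = 6

6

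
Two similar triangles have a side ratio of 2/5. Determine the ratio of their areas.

Area ratio = (side ratio)^2 = (2/5)^2 = 4:25.

4:25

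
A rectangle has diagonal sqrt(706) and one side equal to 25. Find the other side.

b = sqrt(d^2 - a^2) = sqrt(706 - 625) = sqrt(81) = 9

9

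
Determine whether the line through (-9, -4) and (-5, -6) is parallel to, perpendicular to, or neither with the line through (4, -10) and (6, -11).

Slope of line 1: m1 = (-6 - -4)/(-5 - -9) = -2/4 = -1/2
Slope of line 2: m2 = (-11 - -10)/(6 - 4) = -1/2 = -1/2
Since m1 = m2 = -1/2, the lines are parallel.

Parallel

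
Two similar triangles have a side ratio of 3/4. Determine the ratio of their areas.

Area scales with the square of linear dimensions. If every length is multiplied by 3/4, then the area is multiplied by (3/4)^2 = 9/16.
The area ratio is 9:16.

9:16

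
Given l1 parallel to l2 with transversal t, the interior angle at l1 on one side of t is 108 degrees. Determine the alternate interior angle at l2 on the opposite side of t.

Alternate interior angles formed by parallel lines and a transversal are equal.
The given angle is 108 degrees.
The alternate interior angle = 108 degrees.

108 degrees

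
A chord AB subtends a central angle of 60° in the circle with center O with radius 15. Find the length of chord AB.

Chord length = 2r sin(θ/2)
= 2 × 15 × sin(60°/2)
= 2 × 15 × sin(30°)
= 15

15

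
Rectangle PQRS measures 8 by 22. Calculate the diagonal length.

d = sqrt(8^2 + 22^2) = sqrt(548) = 2*sqrt(137)

2*sqrt(137)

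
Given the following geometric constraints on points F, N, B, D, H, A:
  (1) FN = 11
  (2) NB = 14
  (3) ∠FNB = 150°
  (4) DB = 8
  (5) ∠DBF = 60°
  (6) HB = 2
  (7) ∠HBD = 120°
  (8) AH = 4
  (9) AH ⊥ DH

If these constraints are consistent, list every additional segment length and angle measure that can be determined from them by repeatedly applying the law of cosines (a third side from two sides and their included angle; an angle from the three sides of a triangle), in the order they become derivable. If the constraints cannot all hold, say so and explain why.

The constraints are consistent. Derivable facts, in order:
After 1 step:
- DH = 2·√21
- FB ≈ 24.16
After 2 steps:
- DA = 10
- FD ≈ 21.32
- ∠BDH = 10.89°
- ∠BFN = 16.84°
- ∠BHD = 49.11°
- ∠FBN = 13.16°
After 3 steps:
- ∠ADH = 23.58°
- ∠BDF = 101.03°
- ∠BFD = 18.97°
- ∠DAH = 66.42°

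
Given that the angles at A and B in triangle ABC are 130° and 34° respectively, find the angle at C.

Let angle C = x. Then 130 + 34 + x = 180.
x = 180 - 164 = 16 degrees.

16 degrees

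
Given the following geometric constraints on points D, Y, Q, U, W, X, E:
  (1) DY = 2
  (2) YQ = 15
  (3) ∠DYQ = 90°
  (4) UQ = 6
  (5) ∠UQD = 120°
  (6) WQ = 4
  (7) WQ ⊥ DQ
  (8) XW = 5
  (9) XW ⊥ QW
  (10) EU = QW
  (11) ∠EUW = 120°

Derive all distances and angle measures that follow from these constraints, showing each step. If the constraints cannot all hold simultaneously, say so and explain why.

The constraints are consistent.

From the given relations:
  EU = QW = 4

Step 1: From DY = 2, YQ = 15, and ∠DYQ = 90°, by the law of cosines:
  DQ² = DY² + YQ² - 2·DY·YQ·cos(90°) = 4 + 225 - 0 = 229
  DQ ≈ 15.13

Step 2: From QW = 4, WX = 5, and ∠QWX = 90°, by the law of cosines:
  QX² = QW² + WX² - 2·QW·WX·cos(90°) = 16 + 25 - 0 = 41
  QX = √41

Step 3: From DQ = 15.13, QU = 6, and ∠DQU = 120°, by the law of cosines:
  DU² = DQ² + QU² - 2·DQ·QU·cos(120°) = 229 + 36 + 90.8 = 355.8
  DU ≈ 18.86

Step 4: From DQ = 15.13, QW = 4, and ∠DQW = 90°, by the law of cosines:
  DW² = DQ² + QW² - 2·DQ·QW·cos(90°) = 229 + 16 - 0 = 245
  DW = 7·√5

Step 5: From DQ = 15.13, DY = 2, QY = 15, by the inverse law of cosines:
  cos(∠QDY) = (DQ² + DY² - QY²) / (2·DQ·DY)
  ∠QDY = 82.41°

Step 6: From QD = 15.13, QY = 15, DY = 2, by the inverse law of cosines:
  cos(∠DQY) = (QD² + QY² - DY²) / (2·QD·QY)
  ∠DQY = 7.59°

Step 7: From QW = 4, QX = √41, WX = 5, by the inverse law of cosines:
  cos(∠WQX) = (QW² + QX² - WX²) / (2·QW·QX)
  ∠WQX = 51.34°

Step 8: From XQ = √41, XW = 5, QW = 4, by the inverse law of cosines:
  cos(∠QXW) = (XQ² + XW² - QW²) / (2·XQ·XW)
  ∠QXW = 38.66°

Step 9: From DQ = 15.13, DU = 18.86, QU = 6, by the inverse law of cosines:
  cos(∠QDU) = (DQ² + DU² - QU²) / (2·DQ·DU)
  ∠QDU = 15.99°

Step 10: From DQ = 15.13, DW = 7·√5, QW = 4, by the inverse law of cosines:
  cos(∠QDW) = (DQ² + DW² - QW²) / (2·DQ·DW)
  ∠QDW = 14.81°

Step 11: From UD = 18.86, UQ = 6, DQ = 15.13, by the inverse law of cosines:
  cos(∠DUQ) = (UD² + UQ² - DQ²) / (2·UD·UQ)
  ∠DUQ = 44.01°

Step 12: From WD = 7·√5, WQ = 4, DQ = 15.13, by the inverse law of cosines:
  cos(∠DWQ) = (WD² + WQ² - DQ²) / (2·WD·WQ)
  ∠DWQ = 75.19°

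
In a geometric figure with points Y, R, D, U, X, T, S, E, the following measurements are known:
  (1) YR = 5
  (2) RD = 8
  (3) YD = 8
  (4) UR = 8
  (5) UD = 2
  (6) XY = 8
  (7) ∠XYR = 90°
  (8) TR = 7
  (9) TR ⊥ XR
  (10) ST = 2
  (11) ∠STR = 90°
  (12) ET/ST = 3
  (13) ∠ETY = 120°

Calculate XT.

Step 1: By the law of cosines on triangle XYR: XR² = 8² + 5² − 2·8·5·cos(90°) = 89, so XR = √89.
Step 2: By the law of cosines on triangle XRT: XT² = √89² + 7² − 2·√89·7·cos(90°) = 138, so XT = √138.

Therefore, the length of XT = √138.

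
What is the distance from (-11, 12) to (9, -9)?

The horizontal distance is |9 - -11| = 20 and the vertical distance is |-9 - 12| = 21.
By the Pythagorean theorem, d = sqrt(20^2 + 21^2) = sqrt(841) = 29.

29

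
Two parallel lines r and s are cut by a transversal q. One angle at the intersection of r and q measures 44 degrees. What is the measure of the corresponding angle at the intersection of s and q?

When a transversal crosses parallel lines, angles in the same position at each intersection are called corresponding angles.
These are always equal, so the answer is 44 degrees.

44 degrees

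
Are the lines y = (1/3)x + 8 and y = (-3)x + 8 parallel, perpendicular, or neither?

Slope of line 1: m1 = 1/3
Slope of line 2: m2 = -3
m1 * m2 = -1, so perpendicular.

Perpendicular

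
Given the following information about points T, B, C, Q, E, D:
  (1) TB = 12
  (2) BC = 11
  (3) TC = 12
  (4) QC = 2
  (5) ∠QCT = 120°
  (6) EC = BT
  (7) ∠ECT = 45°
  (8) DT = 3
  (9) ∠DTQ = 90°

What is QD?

Step 1: By the law of cosines on triangle QCT: QT² = 2² + 12² − 2·2·12·cos(120°) = 172, so QT = 2·√43.
Step 2: By the law of cosines on triangle QTD: QD² = (2·√43)² + 3² − 2·2·√43·3·cos(90°) = 181, so QD = √181.

Therefore, the length of QD = √181.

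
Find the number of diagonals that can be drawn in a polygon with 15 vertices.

Total line segments between 15 vertices = C(15,2) = 105.
Subtract the 15 sides: 105 - 15 = 90 diagonals.

90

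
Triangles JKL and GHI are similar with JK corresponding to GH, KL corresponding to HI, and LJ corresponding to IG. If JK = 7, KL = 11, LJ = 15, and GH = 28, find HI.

Similar triangles have proportional sides. Setting up the proportion:
GH / JK = HI / KL
28 / 7 = HI / 11
HI = 11 * 28 / 7 = 44.

44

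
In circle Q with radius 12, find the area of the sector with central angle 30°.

The full circle has area πr² = π(12)² = 144*pi.
The sector covers 30° out of 360°, a fraction of 1/12.
Sector area = 144*pi × 1/12 = 12*pi.

12*pi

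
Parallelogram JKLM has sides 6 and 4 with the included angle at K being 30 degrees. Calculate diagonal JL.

Using the law of cosines:
d^2 = 6^2 + 4^2 - 2(6)(4)cos(30 degrees)
d^2 = 36 + 16 - 48*sqrt(3)/2
d^2 = 52 - 24*sqrt(3)
d = 2*sqrt(13 - 6*sqrt(3))

2*sqrt(13 - 6*sqrt(3))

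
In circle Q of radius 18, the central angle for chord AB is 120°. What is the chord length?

Chord length = 2r sin(θ/2)
= 2 × 18 × sin(120°/2)
= 2 × 18 × sin(60°)
= 18*sqrt(3)

18*sqrt(3)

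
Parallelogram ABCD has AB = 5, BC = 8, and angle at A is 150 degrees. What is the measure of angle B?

In a parallelogram, consecutive angles are supplementary (sum to 180°).
angle B = 180 - angle A
angle B = 180 - 150
angle B = 30 degrees

30 degrees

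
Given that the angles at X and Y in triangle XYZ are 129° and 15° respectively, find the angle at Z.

By the triangle angle sum property, the three interior angles of any triangle add up to 180°.
We know angle X = 129° and angle Y = 15°, so their sum is 144°.
Therefore angle Z = 180° - 144° = 36°.

36 degrees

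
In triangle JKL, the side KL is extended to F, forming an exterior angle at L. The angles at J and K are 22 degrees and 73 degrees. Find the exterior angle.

By the exterior angle theorem, an exterior angle of a triangle equals the sum of the two remote interior angles.
Exterior angle = angle J + angle K
Exterior angle = 22 + 73 = 95 degrees

95 degrees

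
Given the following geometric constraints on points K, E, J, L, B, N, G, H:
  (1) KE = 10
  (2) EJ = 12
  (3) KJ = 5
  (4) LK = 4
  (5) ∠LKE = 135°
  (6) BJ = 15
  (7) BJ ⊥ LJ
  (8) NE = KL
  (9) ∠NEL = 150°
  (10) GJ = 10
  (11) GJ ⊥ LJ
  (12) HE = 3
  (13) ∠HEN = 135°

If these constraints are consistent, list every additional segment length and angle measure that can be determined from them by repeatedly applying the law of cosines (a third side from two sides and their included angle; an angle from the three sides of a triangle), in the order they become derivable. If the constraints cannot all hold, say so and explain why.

The constraints are consistent. Derivable facts, in order:
After 1 step:
- EL ≈ 13.14
- NH ≈ 6.48
- ∠EJK = 54.9°
- ∠EKJ = 100.95°
- ∠JEK = 24.15°
After 2 steps:
- LN ≈ 16.72
- ∠EHN = 25.89°
- ∠ELK = 32.57°
- ∠ENH = 19.11°
- ∠KEL = 12.43°
After 3 steps:
- ∠ELN = 6.87°
- ∠ENL = 23.13°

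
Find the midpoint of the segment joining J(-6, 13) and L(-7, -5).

The midpoint is the average of the coordinates:
x: (-6 + -7)/2 = -13/2
y: (13 + -5)/2 = 4
Midpoint = (-13/2, 4)

(-13/2, 4)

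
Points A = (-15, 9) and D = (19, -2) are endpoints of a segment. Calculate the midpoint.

M = ((x₁ + x₂)/2, (y₁ + y₂)/2)
= ((-15 + 19)/2, (9 + -2)/2)
= (4/2, 7/2) = (2, 7/2)

(2, 7/2)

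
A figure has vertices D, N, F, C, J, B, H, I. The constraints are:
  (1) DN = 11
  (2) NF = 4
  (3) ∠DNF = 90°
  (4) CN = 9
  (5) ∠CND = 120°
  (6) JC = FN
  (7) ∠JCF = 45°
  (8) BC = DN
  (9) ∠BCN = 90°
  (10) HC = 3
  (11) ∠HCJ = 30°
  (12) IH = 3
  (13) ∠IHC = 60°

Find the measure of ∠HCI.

Step 1: By the law of cosines on triangle CHI: CI² = 3² + 3² − 2·3·3·cos(60°) = 9, so CI = 3.
Step 2: By the inverse law of cosines on triangle HCI: cos(∠HCI) = (3² + 3² − 3²) / (2·3·3) = 9/18 = 0.5, so ∠HCI = 60°.

Therefore, the measure of angle ∠HCI = 60°.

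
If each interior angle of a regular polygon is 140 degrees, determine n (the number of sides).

Each interior angle of a regular n-gon is (n - 2) * 180 / n.
Setting this equal to 140:
(n - 2) * 180 / n = 140
Each exterior angle = 180 - 140 = 40 degrees.
Since exterior angles sum to 360: n = 360 / 40 = 9.

9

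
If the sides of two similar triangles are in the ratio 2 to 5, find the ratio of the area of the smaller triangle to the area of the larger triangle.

Area ratio = (side ratio)^2 = (2/5)^2 = 4:25.

4:25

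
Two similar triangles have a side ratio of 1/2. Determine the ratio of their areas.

Area ratio = (side ratio)^2 = (1/2)^2 = 1:4.

1:4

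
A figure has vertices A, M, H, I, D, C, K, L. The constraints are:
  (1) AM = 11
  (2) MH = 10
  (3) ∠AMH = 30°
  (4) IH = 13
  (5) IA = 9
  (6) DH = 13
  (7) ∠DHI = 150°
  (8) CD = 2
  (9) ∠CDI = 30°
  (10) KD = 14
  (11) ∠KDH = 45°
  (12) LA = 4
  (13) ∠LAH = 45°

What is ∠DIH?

Step 1: By the law of cosines on triangle IHD: ID² = 13² + 13² − 2·13·13·cos(150°) = 630.72, so ID ≈ 25.11.
Step 2: By the inverse law of cosines on triangle DIH: cos(∠DIH) = (25.11² + 13² − 13²) / (2·25.11·13) = 630.72/652.97 = 0.9659, so ∠DIH = 15°.

Therefore, the measure of angle ∠DIH = 15°.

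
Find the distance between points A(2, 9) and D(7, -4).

The horizontal distance is |7 - 2| = 5 and the vertical distance is |-4 - 9| = 13.
By the Pythagorean theorem, d = sqrt(5^2 + 13^2) = sqrt(194).

sqrt(194)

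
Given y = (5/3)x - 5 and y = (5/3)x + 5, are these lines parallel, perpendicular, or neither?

Slope of line 1: m1 = 5/3
Slope of line 2: m2 = 5/3
Two lines are parallel if and only if they have equal slopes (or both are vertical).
Here m1 = m2 = 5/3, confirming the lines are parallel.

Parallel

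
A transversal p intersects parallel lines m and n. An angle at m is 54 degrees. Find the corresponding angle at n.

When a transversal crosses parallel lines, angles in the same position at each intersection are called corresponding angles.
These are always equal, so the answer is 54 degrees.

54 degrees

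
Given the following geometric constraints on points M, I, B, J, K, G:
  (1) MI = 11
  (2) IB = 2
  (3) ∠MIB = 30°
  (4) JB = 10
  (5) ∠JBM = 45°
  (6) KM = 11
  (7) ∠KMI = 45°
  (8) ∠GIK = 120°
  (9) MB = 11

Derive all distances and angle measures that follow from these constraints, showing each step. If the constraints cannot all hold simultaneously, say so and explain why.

These constraints are not satisfiable: (1), (2) and (3) already determine MB: by the law of cosines MB² = 11² + 2² − 2·11·2·cos(30°) = 86.89, so MB ≈ 9.32, which contradicts (9) MB = 11. No planar figure meets all of them, so nothing further can be derived.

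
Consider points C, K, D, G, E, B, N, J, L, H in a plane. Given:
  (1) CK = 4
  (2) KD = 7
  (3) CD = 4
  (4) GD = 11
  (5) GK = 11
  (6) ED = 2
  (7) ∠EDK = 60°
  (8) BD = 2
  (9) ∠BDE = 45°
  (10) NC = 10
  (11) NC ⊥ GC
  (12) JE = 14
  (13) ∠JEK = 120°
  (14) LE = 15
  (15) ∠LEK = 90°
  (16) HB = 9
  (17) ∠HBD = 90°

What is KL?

Step 1: By the law of cosines on triangle EDK: EK² = 2² + 7² − 2·2·7·cos(60°) = 39, so EK = √39.
Step 2: By the law of cosines on triangle KEL: KL² = √39² + 15² − 2·√39·15·cos(90°) = 264, so KL = 2·√66.

Therefore, the length of KL = 2·√66.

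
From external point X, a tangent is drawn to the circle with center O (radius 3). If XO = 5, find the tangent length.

Let T be the point of tangency. Then OT ⊥ XT (radius ⊥ tangent).
In right triangle OTX: OX² = OT² + XT²
5² = 3² + XT²
XT² = 16, XT = 4

4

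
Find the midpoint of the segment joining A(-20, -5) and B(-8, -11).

M = ((x₁ + x₂)/2, (y₁ + y₂)/2)
= ((-20 + -8)/2, (-5 + -11)/2)
= (-28/2, -16/2) = (-14, -8)

(-14, -8)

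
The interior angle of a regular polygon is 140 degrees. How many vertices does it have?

The exterior angle is the supplement of the interior angle: 180 - 140 = 40 degrees.
Since the exterior angles of any convex polygon sum to 360 degrees, the number of sides is 360 / 40 = 9.

9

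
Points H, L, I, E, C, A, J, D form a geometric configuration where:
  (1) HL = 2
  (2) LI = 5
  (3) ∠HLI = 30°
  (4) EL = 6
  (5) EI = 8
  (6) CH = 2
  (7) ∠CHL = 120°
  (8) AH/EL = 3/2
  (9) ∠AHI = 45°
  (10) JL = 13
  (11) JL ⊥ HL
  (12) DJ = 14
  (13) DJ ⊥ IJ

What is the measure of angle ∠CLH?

Step 1: By the law of cosines on triangle LHC: LC² = 2² + 2² − 2·2·2·cos(120°) = 12, so LC = 2·√3.
Step 2: By the inverse law of cosines on triangle CLH: cos(∠CLH) = ((2·√3)² + 2² − 2²) / (2·2·√3·2) = 12/13.86 = 0.866, so ∠CLH = 30°.

Therefore, the measure of angle ∠CLH = 30°.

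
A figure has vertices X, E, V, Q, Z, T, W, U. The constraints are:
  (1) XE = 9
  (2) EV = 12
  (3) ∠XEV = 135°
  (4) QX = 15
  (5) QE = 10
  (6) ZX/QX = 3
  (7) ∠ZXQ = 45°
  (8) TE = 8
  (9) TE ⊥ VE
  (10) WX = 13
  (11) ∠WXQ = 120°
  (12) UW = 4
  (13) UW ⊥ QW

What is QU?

Step 1: By the law of cosines on triangle QXW: QW² = 15² + 13² − 2·15·13·cos(120°) = 589, so QW ≈ 24.27.
Step 2: By the law of cosines on triangle QWU: QU² = 24.27² + 4² − 2·24.27·4·cos(90°) = 605, so QU = 11·√5.

Therefore, the length of QU = 11·√5.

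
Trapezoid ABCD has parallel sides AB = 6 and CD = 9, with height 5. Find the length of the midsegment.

The midsegment (median) of a trapezoid connects the midpoints of the non-parallel sides.
Its length is the average of the two bases: (6 + 9) / 2 = 15/2.

15/2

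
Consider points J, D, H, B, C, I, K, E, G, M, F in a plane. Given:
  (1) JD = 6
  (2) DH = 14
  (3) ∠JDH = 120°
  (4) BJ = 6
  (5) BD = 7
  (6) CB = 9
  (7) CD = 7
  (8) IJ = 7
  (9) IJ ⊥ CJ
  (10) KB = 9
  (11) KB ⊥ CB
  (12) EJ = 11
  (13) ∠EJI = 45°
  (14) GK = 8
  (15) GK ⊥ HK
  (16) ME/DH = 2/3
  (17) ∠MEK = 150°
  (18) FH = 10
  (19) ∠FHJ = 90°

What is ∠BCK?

Step 1: By the law of cosines on triangle CBK: CK² = 9² + 9² − 2·9·9·cos(90°) = 162, so CK = 9·√2.
Step 2: By the inverse law of cosines on triangle BCK: cos(∠BCK) = (9² + (9·√2)² − 9²) / (2·9·9·√2) = 162/229.1 = 0.7071, so ∠BCK = 45°.

Therefore, the measure of angle ∠BCK = 45°.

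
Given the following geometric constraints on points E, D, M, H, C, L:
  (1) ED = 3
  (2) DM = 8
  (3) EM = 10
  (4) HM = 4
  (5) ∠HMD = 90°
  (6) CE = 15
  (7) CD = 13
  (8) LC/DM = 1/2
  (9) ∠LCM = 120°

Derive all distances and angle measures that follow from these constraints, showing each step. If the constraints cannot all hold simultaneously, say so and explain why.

The constraints are consistent.

From the given relations:
  LC = 1/2·DM = 1/2·8 = 4

Step 1: From DM = 8, MH = 4, and ∠DMH = 90°, by the law of cosines:
  DH² = DM² + MH² - 2·DM·MH·cos(90°) = 64 + 16 - 0 = 80
  DH = 4·√5

Step 2: From EC = 15, ED = 3, CD = 13, by the inverse law of cosines:
  cos(∠CED) = (EC² + ED² - CD²) / (2·EC·ED)
  ∠CED = 43.76°

Step 3: From ED = 3, EM = 10, DM = 8, by the inverse law of cosines:
  cos(∠DEM) = (ED² + EM² - DM²) / (2·ED·EM)
  ∠DEM = 41.41°

Step 4: From DC = 13, DE = 3, CE = 15, by the inverse law of cosines:
  cos(∠CDE) = (DC² + DE² - CE²) / (2·DC·DE)
  ∠CDE = 127.05°

Step 5: From DE = 3, DM = 8, EM = 10, by the inverse law of cosines:
  cos(∠EDM) = (DE² + DM² - EM²) / (2·DE·DM)
  ∠EDM = 124.23°

Step 6: From MD = 8, ME = 10, DE = 3, by the inverse law of cosines:
  cos(∠DME) = (MD² + ME² - DE²) / (2·MD·ME)
  ∠DME = 14.36°

Step 7: From CD = 13, CE = 15, DE = 3, by the inverse law of cosines:
  cos(∠DCE) = (CD² + CE² - DE²) / (2·CD·CE)
  ∠DCE = 9.18°

Step 8: From DH = 4·√5, DM = 8, HM = 4, by the inverse law of cosines:
  cos(∠HDM) = (DH² + DM² - HM²) / (2·DH·DM)
  ∠HDM = 26.57°

Step 9: From HD = 4·√5, HM = 4, DM = 8, by the inverse law of cosines:
  cos(∠DHM) = (HD² + HM² - DM²) / (2·HD·HM)
  ∠DHM = 63.43°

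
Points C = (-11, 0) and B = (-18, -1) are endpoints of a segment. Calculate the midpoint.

M = ((x₁ + x₂)/2, (y₁ + y₂)/2)
= ((-11 + -18)/2, (0 + -1)/2)
= (-29/2, -1/2) = (-29/2, -1/2)

(-29/2, -1/2)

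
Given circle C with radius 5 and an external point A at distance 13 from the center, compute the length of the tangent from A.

Let T be the point of tangency. Then CT ⊥ AT (radius ⊥ tangent).
In right triangle CTA: CA² = CT² + AT²
13² = 5² + AT²
AT² = 144, AT = 12

12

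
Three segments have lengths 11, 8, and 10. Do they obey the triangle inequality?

Sort the sides: 8, 10, 11.
It suffices to check that the sum of the two smallest exceeds the largest:
8 + 10 = 18 > 11. ✓
Yes, a valid triangle can be formed.

Yes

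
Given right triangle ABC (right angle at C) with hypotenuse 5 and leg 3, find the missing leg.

By the Pythagorean theorem: BC^2 = AB^2 - AC^2
BC^2 = 5^2 - 3^2 = 25 - 9 = 16
BC = sqrt(16) = 4

4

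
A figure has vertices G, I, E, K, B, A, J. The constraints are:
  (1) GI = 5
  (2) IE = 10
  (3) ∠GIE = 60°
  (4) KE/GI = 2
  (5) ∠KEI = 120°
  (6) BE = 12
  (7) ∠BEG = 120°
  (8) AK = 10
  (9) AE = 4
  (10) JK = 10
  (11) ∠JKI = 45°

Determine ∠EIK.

From the given relations: KE = 2·GI = 2·5 = 10.
Step 1: By the law of cosines on triangle IEK: IK² = 10² + 10² − 2·10·10·cos(120°) = 300, so IK = 10·√3.
Step 2: By the inverse law of cosines on triangle EIK: cos(∠EIK) = (10² + (10·√3)² − 10²) / (2·10·10·√3) = 300/346.41 = 0.866, so ∠EIK = 30°.

Therefore, the measure of angle ∠EIK = 30°.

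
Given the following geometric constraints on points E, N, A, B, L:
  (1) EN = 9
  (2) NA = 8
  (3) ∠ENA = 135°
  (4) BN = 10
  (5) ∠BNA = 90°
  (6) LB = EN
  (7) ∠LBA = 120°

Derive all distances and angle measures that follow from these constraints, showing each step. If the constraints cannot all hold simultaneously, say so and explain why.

The constraints are consistent.

From the given relations:
  LB = EN = 9

Step 1: From EN = 9, NA = 8, and ∠ENA = 135°, by the law of cosines:
  EA² = EN² + NA² - 2·EN·NA·cos(135°) = 81 + 64 + 101.8 = 246.8
  EA ≈ 15.71

Step 2: From AN = 8, NB = 10, and ∠ANB = 90°, by the law of cosines:
  AB² = AN² + NB² - 2·AN·NB·cos(90°) = 64 + 100 - 0 = 164
  AB = 2·√41

Step 3: From AB = 2·√41, BL = 9, and ∠ABL = 120°, by the law of cosines:
  AL² = AB² + BL² - 2·AB·BL·cos(120°) = 164 + 81 + 115.3 = 360.3
  AL ≈ 18.98

Step 4: From EA = 15.71, EN = 9, AN = 8, by the inverse law of cosines:
  cos(∠AEN) = (EA² + EN² - AN²) / (2·EA·EN)
  ∠AEN = 21.1°

Step 5: From AB = 2·√41, AN = 8, BN = 10, by the inverse law of cosines:
  cos(∠BAN) = (AB² + AN² - BN²) / (2·AB·AN)
  ∠BAN = 51.34°

Step 6: From AE = 15.71, AN = 8, EN = 9, by the inverse law of cosines:
  cos(∠EAN) = (AE² + AN² - EN²) / (2·AE·AN)
  ∠EAN = 23.9°

Step 7: From BA = 2·√41, BN = 10, AN = 8, by the inverse law of cosines:
  cos(∠ABN) = (BA² + BN² - AN²) / (2·BA·BN)
  ∠ABN = 38.66°

Step 8: From AB = 2·√41, AL = 18.98, BL = 9, by the inverse law of cosines:
  cos(∠BAL) = (AB² + AL² - BL²) / (2·AB·AL)
  ∠BAL = 24.25°

Step 9: From LA = 18.98, LB = 9, AB = 2·√41, by the inverse law of cosines:
  cos(∠ALB) = (LA² + LB² - AB²) / (2·LA·LB)
  ∠ALB = 35.75°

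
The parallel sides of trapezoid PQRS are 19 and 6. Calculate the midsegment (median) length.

midsegment = (19 + 6) / 2 = 25 / 2 = 25/2

25/2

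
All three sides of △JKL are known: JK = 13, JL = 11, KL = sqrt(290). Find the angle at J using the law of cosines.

When all three sides of a triangle are known, the law of cosines can be rearranged to find any angle.
cos(C) = (a² + b² - c²) / (2ab) gives cos(J) = 0.
Taking the inverse cosine: J = 90°.

90°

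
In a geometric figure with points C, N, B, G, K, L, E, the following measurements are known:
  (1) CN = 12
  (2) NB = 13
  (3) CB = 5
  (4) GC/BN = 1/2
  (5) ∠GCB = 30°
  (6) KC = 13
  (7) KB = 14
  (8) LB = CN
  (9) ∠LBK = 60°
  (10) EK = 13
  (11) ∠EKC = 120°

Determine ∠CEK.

Step 1: By the law of cosines on triangle EKC: EC² = 13² + 13² − 2·13·13·cos(120°) = 507, so EC = 13·√3.
Step 2: By the inverse law of cosines on triangle CEK: cos(∠CEK) = ((13·√3)² + 13² − 13²) / (2·13·√3·13) = 507/585.43 = 0.866, so ∠CEK = 30°.

Therefore, the measure of angle ∠CEK = 30°.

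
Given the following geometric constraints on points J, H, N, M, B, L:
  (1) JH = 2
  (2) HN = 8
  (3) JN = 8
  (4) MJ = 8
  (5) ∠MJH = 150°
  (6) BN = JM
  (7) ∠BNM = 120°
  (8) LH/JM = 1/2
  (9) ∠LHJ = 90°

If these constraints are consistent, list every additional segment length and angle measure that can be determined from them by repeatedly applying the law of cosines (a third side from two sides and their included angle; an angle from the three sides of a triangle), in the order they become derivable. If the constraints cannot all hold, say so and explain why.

The constraints are consistent. Derivable facts, in order:
After 1 step:
- HM ≈ 9.78
- JL = 2·√5
- ∠HJN = 82.82°
- ∠HNJ = 14.36°
- ∠JHN = 82.82°
After 2 steps:
- ∠HJL = 63.43°
- ∠HLJ = 26.57°
- ∠HMJ = 5.87°
- ∠JHM = 24.13°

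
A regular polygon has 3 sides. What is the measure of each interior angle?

Each interior angle of a regular n-gon is (n - 2) * 180 / n.
For n = 3: (3 - 2) * 180 / 3 = 180/3 = 60 degrees.

60 degrees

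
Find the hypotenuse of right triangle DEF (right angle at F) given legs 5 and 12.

By the Pythagorean theorem: DE^2 = DF^2 + EF^2
DE^2 = 5^2 + 12^2 = 25 + 144 = 169
DE = sqrt(169) = 13

13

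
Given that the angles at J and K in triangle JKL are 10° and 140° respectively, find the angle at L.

angle L = 180 - 10 - 140 = 30 degrees.

30 degrees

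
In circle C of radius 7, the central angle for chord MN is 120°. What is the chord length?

Drop a perpendicular from the center to the chord, bisecting both the chord and the central angle.
Each half-chord = r sin(θ/2) = 7 sin(60°).
The full chord = 2 × 7 × sin(60°) = 7*sqrt(3).

7*sqrt(3)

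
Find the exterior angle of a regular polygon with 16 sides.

Each exterior angle of a regular n-gon is 360 / n.
For n = 16: 360 / 16 = 45/2 degrees.

45/2 degrees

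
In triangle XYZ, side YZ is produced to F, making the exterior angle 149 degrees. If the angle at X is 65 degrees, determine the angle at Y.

The exterior angle theorem states that an exterior angle equals the sum of the two non-adjacent interior angles.
So 149 = 65 + angle Y, which gives angle Y = 149 - 65 = 84 degrees.

84 degrees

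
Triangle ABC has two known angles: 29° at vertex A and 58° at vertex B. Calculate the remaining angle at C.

Let angle C = x. Then 29 + 58 + x = 180.
x = 180 - 87 = 93 degrees.

93 degrees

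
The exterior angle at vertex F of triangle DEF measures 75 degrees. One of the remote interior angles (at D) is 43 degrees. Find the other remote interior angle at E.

By the exterior angle theorem: exterior angle = sum of remote interior angles.
75 = 43 + angle E
angle E = 75 - 43 = 32 degrees

32 degrees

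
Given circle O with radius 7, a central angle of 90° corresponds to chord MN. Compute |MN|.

Chord length = 2r sin(θ/2)
= 2 × 7 × sin(90°/2)
= 2 × 7 × sin(45°)
= 7*sqrt(2)

7*sqrt(2)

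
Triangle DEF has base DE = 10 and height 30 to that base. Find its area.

Area = (1/2) * base * height
Area = (1/2) * 10 * 30
Area = 150

150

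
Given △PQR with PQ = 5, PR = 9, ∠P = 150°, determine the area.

When two sides and the included angle are known, the area formula is (1/2)ab sin(C).
The height from one side to the opposite vertex is 9 sin(150°) = 9/2.
Area = (1/2) * 5 * 9/2 = 45/4.

45/4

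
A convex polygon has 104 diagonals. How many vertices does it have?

Using d = n(n - 3)/2, we solve 104 = n(n - 3)/2.
So n(n - 3) = 208.
Testing n = 16: 16 * 13 = 208 = 208. Correct.
The polygon has 16 sides.

16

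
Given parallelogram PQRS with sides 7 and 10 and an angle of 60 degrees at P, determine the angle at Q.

In a parallelogram, consecutive angles are supplementary (sum to 180°).
angle Q = 180 - angle P
angle Q = 180 - 60
angle Q = 120 degrees

120 degrees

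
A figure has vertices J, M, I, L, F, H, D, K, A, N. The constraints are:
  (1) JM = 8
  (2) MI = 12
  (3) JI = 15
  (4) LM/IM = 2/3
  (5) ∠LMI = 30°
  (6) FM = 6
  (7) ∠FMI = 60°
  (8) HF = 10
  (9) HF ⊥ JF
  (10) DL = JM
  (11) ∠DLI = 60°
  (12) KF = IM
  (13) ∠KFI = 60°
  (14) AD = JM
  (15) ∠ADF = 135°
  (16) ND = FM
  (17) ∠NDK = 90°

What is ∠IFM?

Step 1: By the law of cosines on triangle FMI: FI² = 6² + 12² − 2·6·12·cos(60°) = 108, so FI = 6·√3.
Step 2: By the inverse law of cosines on triangle IFM: cos(∠IFM) = ((6·√3)² + 6² − 12²) / (2·6·√3·6) = 0/124.71 = 0, so ∠IFM = 90°.

Therefore, the measure of angle ∠IFM = 90°.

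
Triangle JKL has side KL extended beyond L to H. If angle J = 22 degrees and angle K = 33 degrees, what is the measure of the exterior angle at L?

Exterior angle = 22 + 33 = 55 degrees (exterior angle theorem).

55 degrees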